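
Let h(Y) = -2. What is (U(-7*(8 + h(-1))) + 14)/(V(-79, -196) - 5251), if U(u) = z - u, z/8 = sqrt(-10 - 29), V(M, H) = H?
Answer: -56/5447 - 8*I*sqrt(39)/5447 ≈ -0.010281 - 0.009172*I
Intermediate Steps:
z = 8*I*sqrt(39) (z = 8*sqrt(-10 - 29) = 8*sqrt(-39) = 8*(I*sqrt(39)) = 8*I*sqrt(39) ≈ 49.96*I)
U(u) = -u + 8*I*sqrt(39) (U(u) = 8*I*sqrt(39) - u = -u + 8*I*sqrt(39))
(U(-7*(8 + h(-1))) + 14)/(V(-79, -196) - 5251) = ((-(-7)*(8 - 2) + 8*I*sqrt(39)) + 14)/(-196 - 5251) = ((-(-7)*6 + 8*I*sqrt(39)) + 14)/(-5447) = ((-1*(-42) + 8*I*sqrt(39)) + 14)*(-1/5447) = ((42 + 8*I*sqrt(39)) + 14)*(-1/5447) = (56 + 8*I*sqrt(39))*(-1/5447) = -56/5447 - 8*I*sqrt(39)/5447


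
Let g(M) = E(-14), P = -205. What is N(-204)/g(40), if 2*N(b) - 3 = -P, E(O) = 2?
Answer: 52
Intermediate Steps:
g(M) = 2
N(b) = 104 (N(b) = 3/2 + (-1*(-205))/2 = 3/2 + (½)*205 = 3/2 + 205/2 = 104)
N(-204)/g(40) = 104/2 = 104*(½) = 52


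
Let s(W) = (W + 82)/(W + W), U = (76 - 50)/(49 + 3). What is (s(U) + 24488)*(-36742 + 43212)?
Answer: 158971135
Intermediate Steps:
U = 1/2 (U = 26/52 = 26*(1/52) = 1/2 ≈ 0.50000)
s(W) = (82 + W)/(2*W) (s(W) = (82 + W)/((2*W)) = (82 + W)*(1/(2*W)) = (82 + W)/(2*W))
(s(U) + 24488)*(-36742 + 43212) = ((82 + 1/2)/(2*(1/2)) + 24488)*(-36742 + 43212) = ((1/2)*2*(165/2) + 24488)*6470 = (165/2 + 24488)*6470 = (49141/2)*6470 = 158971135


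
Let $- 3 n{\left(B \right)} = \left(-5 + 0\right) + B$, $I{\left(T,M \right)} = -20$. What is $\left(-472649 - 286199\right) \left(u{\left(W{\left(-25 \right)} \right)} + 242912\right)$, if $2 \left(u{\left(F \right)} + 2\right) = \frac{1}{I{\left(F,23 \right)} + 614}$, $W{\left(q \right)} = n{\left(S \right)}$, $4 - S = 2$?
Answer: $- \frac{54746535190672}{297} \approx -1.8433 \cdot 10^{11}$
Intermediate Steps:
$S = 2$ ($S = 4 - 2 = 2$)
$n{\left(B \right)} = \frac{5}{3} - \frac{B}{3}$ ($n{\left(B \right)} = - \frac{\left(-5 + 0\right) + B}{3} = - \frac{-5 + B}{3} = \frac{5}{3} - \frac{B}{3}$)
$W{\left(q \right)} = 1$ ($W{\left(q \right)} = \frac{5}{3} - \frac{2}{3} = 1$)
$u{\left(F \right)} = - \frac{2375}{1188}$ ($u{\left(F \right)} = -2 + \frac{1}{2 \left(-20 + 614\right)} = -2 + \frac{1}{2 \cdot 594} = -2 + \frac{1}{2} \cdot \frac{1}{594} = -2 + \frac{1}{1188} = - \frac{2375}{1188}$)
$\left(-472649 - 286199\right) \left(u{\left(W{\left(-25 \right)} \right)} + 242912\right) = \left(-472649 - 286199\right) \left(- \frac{2375}{1188} + 242912\right) = \left(-758848\right) \frac{288577081}{1188} = - \frac{54746535190672}{297}$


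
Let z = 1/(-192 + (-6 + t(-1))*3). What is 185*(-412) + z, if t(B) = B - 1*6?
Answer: -17606821/231 ≈ -76220.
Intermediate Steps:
t(B) = -6 + B (t(B) = B - 6 = -6 + B)
z = -1/231 (z = 1/(-192 + (-6 + (-6 - 1))*3) = 1/(-192 + (-6 - 7)*3) = 1/(-192 - 13*3) = 1/(-192 - 39) = 1/(-231) = -1/231 ≈ -0.0043290)
185*(-412) + z = 185*(-412) - 1/231 = -76220 - 1/231 = -17606821/231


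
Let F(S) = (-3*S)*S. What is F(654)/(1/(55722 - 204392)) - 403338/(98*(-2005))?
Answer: 18741767665105869/98245 ≈ 1.9077e+11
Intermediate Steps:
F(S) = -3*S²
F(654)/(1/(55722 - 204392)) - 403338/(98*(-2005)) = (-3*654²)/(1/(55722 - 204392)) - 403338/(98*(-2005)) = (-3*427716)/(1/(-148670)) - 403338/(-196490) = -1283148/(-1/148670) - 403338*(-1/196490) = -1283148*(-148670) + 201669/98245 = 190765613160 + 201669/98245 = 18741767665105869/98245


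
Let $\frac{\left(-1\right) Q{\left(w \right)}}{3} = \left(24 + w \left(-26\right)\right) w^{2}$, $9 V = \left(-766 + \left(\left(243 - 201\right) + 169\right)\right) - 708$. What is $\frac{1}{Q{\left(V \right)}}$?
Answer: $- \frac{9}{1952841338} \approx -4.6087 \cdot 10^{-9}$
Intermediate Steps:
$V = - \frac{421}{3}$ ($V = \frac{\left(-766 + \left(\left(243 - 201\right) + 169\right)\right) - 708}{9} = \frac{\left(-766 + \left(42 + 169\right)\right) - 708}{9} = \frac{\left(-766 + 211\right) - 708}{9} = \frac{-555 - 708}{9} = \frac{1}{9} \left(-1263\right) = - \frac{421}{3} \approx -140.33$)
$Q{\left(w \right)} = - 3 w^{2} \left(24 - 26 w\right)$ ($Q{\left(w \right)} = - 3 \left(24 + w \left(-26\right)\right) w^{2} = - 3 \left(24 - 26 w\right) w^{2} = - 3 w^{2} \left(24 - 26 w\right)$)
$\frac{1}{Q{\left(V \right)}} = \frac{1}{\left(- \frac{421}{3}\right)^{2} \left(-72 + 78 \left(- \frac{421}{3}\right)\right)} = \frac{1}{\frac{177241}{9} \left(-72 - 10946\right)} = \frac{1}{\frac{177241}{9} \left(-11018\right)} = \frac{1}{- \frac{1952841338}{9}} = - \frac{9}{1952841338}$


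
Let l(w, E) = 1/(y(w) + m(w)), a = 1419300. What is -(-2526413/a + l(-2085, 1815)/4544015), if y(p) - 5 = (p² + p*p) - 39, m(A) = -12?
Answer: 2495306678388686537/1401824946529768950 ≈ 1.7800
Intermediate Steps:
y(p) = -34 + 2*p² (y(p) = 5 + ((p² + p*p) - 39) = 5 + ((p² + p²) - 39) = 5 + (2*p² - 39) = 5 + (-39 + 2*p²) = -34 + 2*p²)
l(w, E) = 1/(-46 + 2*w²) (l(w, E) = 1/((-34 + 2*w²) - 12) = 1/(-46 + 2*w²))
-(-2526413/a + l(-2085, 1815)/4544015) = -(-2526413/1419300 + (1/(2*(-23 + (-2085)²)))/4544015) = -(-2526413*1/1419300 + (1/(2*(-23 + 4347225)))*(1/4544015)) = -(-2526413/1419300 + ((½)/4347202)*(1/4544015)) = -(-2526413/1419300 + ((½)*(1/4347202))*(1/4544015)) = -(-2526413/1419300 + (1/8694404)*(1/4544015)) = -(-2526413/1419300 + 1/39507502192060) = -1*(-2495306678388686537/1401824946529768950) = 2495306678388686537/1401824946529768950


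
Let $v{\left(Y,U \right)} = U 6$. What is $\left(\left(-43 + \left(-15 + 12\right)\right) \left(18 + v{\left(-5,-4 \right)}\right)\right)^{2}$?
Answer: $76176$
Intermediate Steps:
$v{\left(Y,U \right)} = 6 U$
$\left(\left(-43 + \left(-15 + 12\right)\right) \left(18 + v{\left(-5,-4 \right)}\right)\right)^{2} = \left(\left(-43 + \left(-15 + 12\right)\right) \left(18 + 6 \left(-4\right)\right)\right)^{2} = \left(\left(-43 - 3\right) \left(18 - 24\right)\right)^{2} = \left(\left(-46\right) \left(-6\right)\right)^{2} = 276^{2} = 76176$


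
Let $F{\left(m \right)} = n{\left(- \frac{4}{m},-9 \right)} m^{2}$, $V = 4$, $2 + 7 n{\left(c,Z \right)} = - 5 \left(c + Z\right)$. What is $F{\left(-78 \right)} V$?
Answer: $\frac{1040208}{7} \approx 1.486 \cdot 10^{5}$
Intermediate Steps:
$n{\left(c,Z \right)} = - \frac{2}{7} - \frac{5 Z}{7} - \frac{5 c}{7}$ ($n{\left(c,Z \right)} = - \frac{2}{7} + \frac{\left(-5\right) \left(c + Z\right)}{7} = - \frac{2}{7} + \frac{\left(-5\right) \left(Z + c\right)}{7} = - \frac{2}{7} + \frac{- 5 Z - 5 c}{7} = - \frac{2}{7} - \left(\frac{5 Z}{7} + \frac{5 c}{7}\right) = - \frac{2}{7} - \frac{5 Z}{7} - \frac{5 c}{7}$)
$F{\left(m \right)} = m^{2} \left(\frac{43}{7} + \frac{20}{7 m}\right)$ ($F{\left(m \right)} = \left(- \frac{2}{7} - - \frac{45}{7} - \frac{5 \left(- \frac{4}{m}\right)}{7}\right) m^{2} = \left(- \frac{2}{7} + \frac{45}{7} + \frac{20}{7 m}\right) m^{2} = \left(\frac{43}{7} + \frac{20}{7 m}\right) m^{2} = m^{2} \left(\frac{43}{7} + \frac{20}{7 m}\right)$)
$F{\left(-78 \right)} V = \frac{1}{7} \left(-78\right) \left(20 + 43 \left(-78\right)\right) 4 = \frac{1}{7} \left(-78\right) \left(20 - 3354\right) 4 = \frac{1}{7} \left(-78\right) \left(-3334\right) 4 = \frac{260052}{7} \cdot 4 = \frac{1040208}{7}$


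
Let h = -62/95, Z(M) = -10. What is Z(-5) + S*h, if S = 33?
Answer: -2996/95 ≈ -31.537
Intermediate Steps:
h = -62/95 (h = -62*1/95 = -62/95 ≈ -0.65263)
Z(-5) + S*h = -10 + 33*(-62/95) = -10 - 2046/95 = -2996/95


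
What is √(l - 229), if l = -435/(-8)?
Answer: I*√2794/4 ≈ 13.215*I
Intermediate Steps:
l = 435/8 (l = -435*(-⅛) = 435/8 ≈ 54.375)
√(l - 229) = √(435/8 - 229) = √(-1397/8) = I*√2794/4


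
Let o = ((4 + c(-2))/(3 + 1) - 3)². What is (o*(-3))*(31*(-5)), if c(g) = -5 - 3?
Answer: 7440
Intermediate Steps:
c(g) = -8
o = 16 (o = ((4 - 8)/(3 + 1) - 3)² = (-4/4 - 3)² = (-4*¼ - 3)² = (-1 - 3)² = (-4)² = 16)
(o*(-3))*(31*(-5)) = (16*(-3))*(31*(-5)) = -48*(-155) = 7440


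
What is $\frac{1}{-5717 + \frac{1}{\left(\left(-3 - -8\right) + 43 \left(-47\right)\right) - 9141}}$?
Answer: $- \frac{11157}{63784570} \approx -0.00017492$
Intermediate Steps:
$\frac{1}{-5717 + \frac{1}{\left(\left(-3 - -8\right) + 43 \left(-47\right)\right) - 9141}} = \frac{1}{-5717 + \frac{1}{\left(\left(-3 + 8\right) - 2021\right) - 9141}} = \frac{1}{-5717 + \frac{1}{\left(5 - 2021\right) - 9141}} = \frac{1}{-5717 + \frac{1}{-2016 - 9141}} = \frac{1}{-5717 + \frac{1}{-11157}} = \frac{1}{-5717 - \frac{1}{11157}} = \frac{1}{- \frac{63784570}{11157}} = - \frac{11157}{63784570}$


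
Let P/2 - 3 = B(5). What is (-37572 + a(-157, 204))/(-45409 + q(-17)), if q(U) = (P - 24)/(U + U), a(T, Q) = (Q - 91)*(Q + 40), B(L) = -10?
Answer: 85000/385967 ≈ 0.22023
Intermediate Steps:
P = -14 (P = 6 + 2*(-10) = 6 - 20 = -14)
a(T, Q) = (-91 + Q)*(40 + Q)
q(U) = -19/U (q(U) = (-14 - 24)/(U + U) = -38*1/(2*U) = -19/U)
(-37572 + a(-157, 204))/(-45409 + q(-17)) = (-37572 + (-3640 + 204² - 51*204))/(-45409 - 19/(-17)) = (-37572 + (-3640 + 41616 - 10404))/(-45409 - 19*(-1/17)) = (-37572 + 27572)/(-45409 + 19/17) = -10000/(-771934/17) = -10000*(-17/771934) = 85000/385967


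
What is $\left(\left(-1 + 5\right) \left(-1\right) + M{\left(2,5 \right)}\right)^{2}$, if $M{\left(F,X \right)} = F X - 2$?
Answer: $16$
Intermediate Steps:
$M{\left(F,X \right)} = -2 + F X$
$\left(\left(-1 + 5\right) \left(-1\right) + M{\left(2,5 \right)}\right)^{2} = \left(\left(-1 + 5\right) \left(-1\right) + \left(-2 + 2 \cdot 5\right)\right)^{2} = \left(4 \left(-1\right) + \left(-2 + 10\right)\right)^{2} = \left(-4 + 8\right)^{2} = 4^{2} = 16$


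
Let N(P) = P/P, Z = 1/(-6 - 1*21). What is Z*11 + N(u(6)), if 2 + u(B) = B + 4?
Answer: 16/27 ≈ 0.59259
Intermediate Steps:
u(B) = 2 + B (u(B) = -2 + (B + 4) = -2 + (4 + B) = 2 + B)
Z = -1/27 (Z = 1/(-6 - 21) = 1/(-27) = -1/27 ≈ -0.037037)
N(P) = 1
Z*11 + N(u(6)) = -1/27*11 + 1 = -11/27 + 1 = 16/27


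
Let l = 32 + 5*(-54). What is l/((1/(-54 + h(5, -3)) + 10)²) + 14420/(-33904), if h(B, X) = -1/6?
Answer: -31376674035/11149686392 ≈ -2.8141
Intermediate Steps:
h(B, X) = -⅙ (h(B, X) = -1*⅙ = -⅙)
l = -238 (l = 32 - 270 = -238)
l/((1/(-54 + h(5, -3)) + 10)²) + 14420/(-33904) = -238/(1/(-54 - ⅙) + 10)² + 14420/(-33904) = -238/(1/(-325/6) + 10)² + 14420*(-1/33904) = -238/(-6/325 + 10)² - 3605/8476 = -238/((3244/325)²) - 3605/8476 = -238/10523536/105625 - 3605/8476 = -238*105625/10523536 - 3605/8476 = -12569375/5261768 - 3605/8476 = -31376674035/11149686392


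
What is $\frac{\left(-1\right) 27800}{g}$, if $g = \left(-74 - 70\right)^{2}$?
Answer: $- \frac{3475}{2592} \approx -1.3407$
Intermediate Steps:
$g = 20736$ ($g = \left(-144\right)^{2} = 20736$)
$\frac{\left(-1\right) 27800}{g} = \frac{\left(-1\right) 27800}{20736} = \left(-27800\right) \frac{1}{20736} = - \frac{3475}{2592}$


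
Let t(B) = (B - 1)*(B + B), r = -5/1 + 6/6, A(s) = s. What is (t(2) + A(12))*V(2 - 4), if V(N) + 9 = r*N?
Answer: -16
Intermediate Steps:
r = -4 (r = -5*1 + 6*(⅙) = -5 + 1 = -4)
t(B) = 2*B*(-1 + B) (t(B) = (-1 + B)*(2*B) = 2*B*(-1 + B))
V(N) = -9 - 4*N
(t(2) + A(12))*V(2 - 4) = (2*2*(-1 + 2) + 12)*(-9 - 4*(2 - 4)) = (2*2*1 + 12)*(-9 - 4*(-2)) = (4 + 12)*(-9 + 8) = 16*(-1) = -16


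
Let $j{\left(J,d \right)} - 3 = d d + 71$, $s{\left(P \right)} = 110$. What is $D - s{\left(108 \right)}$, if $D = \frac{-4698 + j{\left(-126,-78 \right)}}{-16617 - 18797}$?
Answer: $- \frac{1948500}{17707} \approx -110.04$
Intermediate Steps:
$j{\left(J,d \right)} = 74 + d^{2}$ ($j{\left(J,d \right)} = 3 + \left(d d + 71\right) = 3 + \left(d^{2} + 71\right) = 3 + \left(71 + d^{2}\right) = 74 + d^{2}$)
$D = - \frac{730}{17707}$ ($D = \frac{-4698 + \left(74 + \left(-78\right)^{2}\right)}{-16617 - 18797} = \frac{-4698 + \left(74 + 6084\right)}{-35414} = \left(-4698 + 6158\right) \left(- \frac{1}{35414}\right) = 1460 \left(- \frac{1}{35414}\right) = - \frac{730}{17707} \approx -0.041227$)
$D - s{\left(108 \right)} = - \frac{730}{17707} - 110 = - \frac{1948500}{17707}$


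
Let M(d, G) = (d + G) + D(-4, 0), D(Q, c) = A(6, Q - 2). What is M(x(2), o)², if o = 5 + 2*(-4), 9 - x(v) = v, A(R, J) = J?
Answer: 4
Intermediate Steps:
x(v) = 9 - v
D(Q, c) = -2 + Q (D(Q, c) = Q - 2 = -2 + Q)
o = -3 (o = 5 - 8 = -3)
M(d, G) = -6 + G + d (M(d, G) = (d + G) + (-2 - 4) = (G + d) - 6 = -6 + G + d)
M(x(2), o)² = (-6 - 3 + (9 - 1*2))² = (-6 - 3 + (9 - 2))² = (-6 - 3 + 7)² = (-2)² = 4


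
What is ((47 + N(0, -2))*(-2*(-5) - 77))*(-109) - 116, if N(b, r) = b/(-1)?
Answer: 343125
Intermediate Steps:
N(b, r) = -b (N(b, r) = b*(-1) = -b)
((47 + N(0, -2))*(-2*(-5) - 77))*(-109) - 116 = ((47 - 1*0)*(-2*(-5) - 77))*(-109) - 116 = ((47 + 0)*(10 - 77))*(-109) - 116 = (47*(-67))*(-109) - 116 = -3149*(-109) - 116 = 343241 - 116 = 343125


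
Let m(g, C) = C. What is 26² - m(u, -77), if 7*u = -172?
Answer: 753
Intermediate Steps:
u = -172/7 (u = (⅐)*(-172) = -172/7 ≈ -24.571)
26² - m(u, -77) = 26² - 1*(-77) = 676 + 77 = 753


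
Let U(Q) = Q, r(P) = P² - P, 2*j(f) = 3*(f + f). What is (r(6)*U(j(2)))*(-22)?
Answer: -3960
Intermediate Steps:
j(f) = 3*f (j(f) = (3*(f + f))/2 = (3*(2*f))/2 = (6*f)/2 = 3*f)
(r(6)*U(j(2)))*(-22) = ((6*(-1 + 6))*(3*2))*(-22) = ((6*5)*6)*(-22) = (30*6)*(-22) = 180*(-22) = -3960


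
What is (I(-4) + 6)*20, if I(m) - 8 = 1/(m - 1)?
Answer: 276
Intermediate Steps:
I(m) = 8 + 1/(-1 + m) (I(m) = 8 + 1/(m - 1) = 8 + 1/(-1 + m))
(I(-4) + 6)*20 = ((-7 + 8*(-4))/(-1 - 4) + 6)*20 = ((-7 - 32)/(-5) + 6)*20 = (-⅕*(-39) + 6)*20 = (39/5 + 6)*20 = (69/5)*20 = 276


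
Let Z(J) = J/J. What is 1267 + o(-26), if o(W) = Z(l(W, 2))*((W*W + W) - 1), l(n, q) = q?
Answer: 1916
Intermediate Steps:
Z(J) = 1
o(W) = -1 + W + W² (o(W) = 1*((W*W + W) - 1) = 1*((W² + W) - 1) = 1*((W + W²) - 1) = 1*(-1 + W + W²) = -1 + W + W²)
1267 + o(-26) = 1267 + (-1 - 26 + (-26)²) = 1267 + (-1 - 26 + 676) = 1267 + 649 = 1916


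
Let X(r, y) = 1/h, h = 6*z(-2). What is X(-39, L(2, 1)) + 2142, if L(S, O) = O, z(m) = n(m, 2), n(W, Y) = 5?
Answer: 64261/30 ≈ 2142.0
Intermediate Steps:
z(m) = 5
h = 30 (h = 6*5 = 30)
X(r, y) = 1/30
X(-39, L(2, 1)) + 2142 = 1/30 + 2142 = 64261/30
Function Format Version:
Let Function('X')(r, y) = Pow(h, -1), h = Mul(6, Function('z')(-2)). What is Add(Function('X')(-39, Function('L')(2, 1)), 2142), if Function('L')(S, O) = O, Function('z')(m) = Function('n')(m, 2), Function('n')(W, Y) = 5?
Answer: Rational(64261, 30) ≈ 2142.0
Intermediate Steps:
Function('z')(m) = 5
h = 30 (h = Mul(6, 5) = 30)
Function('X')(r, y) = Rational(1, 30) (Function('X')(r, y) = Pow(30, -1) = Rational(1, 30))
Add(Function('X')(-39, Function('L')(2, 1)), 2142) = Add(Rational(1, 30), 2142) = Rational(64261, 30)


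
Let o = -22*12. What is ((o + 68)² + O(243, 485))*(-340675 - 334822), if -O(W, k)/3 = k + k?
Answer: -23984196482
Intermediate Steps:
o = -264
O(W, k) = -6*k (O(W, k) = -3*(k + k) = -6*k)
((o + 68)² + O(243, 485))*(-340675 - 334822) = ((-264 + 68)² - 6*485)*(-340675 - 334822) = ((-196)² - 2910)*(-675497) = (38416 - 2910)*(-675497) = 35506*(-675497) = -23984196482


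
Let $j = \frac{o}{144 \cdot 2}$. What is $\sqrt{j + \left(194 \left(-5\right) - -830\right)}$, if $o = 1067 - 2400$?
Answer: $\frac{i \sqrt{83306}}{24} \approx 12.026 i$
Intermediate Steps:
$o = -1333$
$j = - \frac{1333}{288}$ ($j = - \frac{1333}{144 \cdot 2} = - \frac{1333}{288} \approx -4.6285$)
$\sqrt{j + \left(194 \left(-5\right) - -830\right)} = \sqrt{- \frac{1333}{288} + \left(194 \left(-5\right) - -830\right)} = \sqrt{- \frac{1333}{288} + \left(-970 + 830\right)} = \sqrt{- \frac{1333}{288} - 140} = \sqrt{- \frac{41653}{288}} = \frac{i \sqrt{83306}}{24}$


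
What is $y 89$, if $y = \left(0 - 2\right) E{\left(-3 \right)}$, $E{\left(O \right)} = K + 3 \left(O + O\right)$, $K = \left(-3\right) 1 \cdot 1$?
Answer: $3738$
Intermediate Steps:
$K = -3$ ($K = \left(-3\right) 1 = -3$)
$E{\left(O \right)} = -3 + 6 O$ ($E{\left(O \right)} = -3 + 3 \left(O + O\right) = -3 + 3 \cdot 2 O = -3 + 6 O$)
$y = 42$ ($y = \left(0 - 2\right) \left(-3 + 6 \left(-3\right)\right) = \left(0 - 2\right) \left(-3 - 18\right) = \left(-2\right) \left(-21\right) = 42$)
$y 89 = 42 \cdot 89 = 3738$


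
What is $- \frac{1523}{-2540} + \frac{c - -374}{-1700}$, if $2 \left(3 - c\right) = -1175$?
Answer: $\frac{13927}{431800} \approx 0.032253$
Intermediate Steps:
$c = \frac{1181}{2}$ ($c = 3 - - \frac{1175}{2} = 3 + \frac{1175}{2} = \frac{1181}{2} \approx 590.5$)
$- \frac{1523}{-2540} + \frac{c - -374}{-1700} = - \frac{1523}{-2540} + \frac{\frac{1181}{2} - -374}{-1700} = \left(-1523\right) \left(- \frac{1}{2540}\right) + \left(\frac{1181}{2} + 374\right) \left(- \frac{1}{1700}\right) = \frac{1523}{2540} + \frac{1929}{2} \left(- \frac{1}{1700}\right) = \frac{1523}{2540} - \frac{1929}{3400} = \frac{13927}{431800}$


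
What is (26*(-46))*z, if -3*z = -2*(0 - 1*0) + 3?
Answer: 1196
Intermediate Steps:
z = -1 (z = -(-2*(0 - 1*0) + 3)/3 = -(-2*(0 + 0) + 3)/3 = -(-2*0 + 3)/3 = -(0 + 3)/3 = -1/3*3 = -1)
(26*(-46))*z = (26*(-46))*(-1) = -1196*(-1) = 1196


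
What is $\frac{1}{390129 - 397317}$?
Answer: $- \frac{1}{7188} \approx -0.00013912$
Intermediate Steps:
$\frac{1}{390129 - 397317} = \frac{1}{-7188} = - \frac{1}{7188}$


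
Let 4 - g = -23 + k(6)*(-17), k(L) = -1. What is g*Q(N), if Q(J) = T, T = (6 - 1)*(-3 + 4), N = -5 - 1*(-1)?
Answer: 50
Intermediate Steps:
N = -4 (N = -5 + 1 = -4)
g = 10 (g = 4 - (-23 - 1*(-17)) = 4 - (-23 + 17) = 4 - 1*(-6) = 4 + 6 = 10)
T = 5 (T = 5*1 = 5)
Q(J) = 5
g*Q(N) = 10*5 = 50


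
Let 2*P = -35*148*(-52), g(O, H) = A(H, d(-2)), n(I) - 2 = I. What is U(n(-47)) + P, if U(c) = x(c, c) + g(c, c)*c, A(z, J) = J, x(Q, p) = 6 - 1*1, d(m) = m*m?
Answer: 134505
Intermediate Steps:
n(I) = 2 + I
d(m) = m²
x(Q, p) = 5 (x(Q, p) = 6 - 1 = 5)
g(O, H) = 4 (g(O, H) = (-2)² = 4)
U(c) = 5 + 4*c
P = 134680 (P = (-35*148*(-52))/2 = (-5180*(-52))/2 = (½)*269360 = 134680)
U(n(-47)) + P = (5 + 4*(2 - 47)) + 134680 = (5 + 4*(-45)) + 134680 = (5 - 180) + 134680 = -175 + 134680 = 134505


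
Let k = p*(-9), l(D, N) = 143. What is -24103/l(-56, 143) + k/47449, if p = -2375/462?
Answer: -16011192833/94992898 ≈ -168.55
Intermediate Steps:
p = -2375/462 (p = -2375*1/462 = -2375/462 ≈ -5.1407)
k = 7125/154 (k = -2375/462*(-9) = 7125/154 ≈ 46.266)
-24103/l(-56, 143) + k/47449 = -24103/143 + (7125/154)/47449 = -24103*1/143 + (7125/154)*(1/47449) = -24103/143 + 7125/7307146 = -16011192833/94992898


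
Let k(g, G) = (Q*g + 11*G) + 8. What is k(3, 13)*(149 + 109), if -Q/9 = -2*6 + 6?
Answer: 80754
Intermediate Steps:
Q = 54 (Q = -9*(-2*6 + 6) = -9*(-12 + 6) = -9*(-6) = 54)
k(g, G) = 8 + 11*G + 54*g (k(g, G) = (54*g + 11*G) + 8 = (11*G + 54*g) + 8 = 8 + 11*G + 54*g)
k(3, 13)*(149 + 109) = (8 + 11*13 + 54*3)*(149 + 109) = (8 + 143 + 162)*258 = 313*258 = 80754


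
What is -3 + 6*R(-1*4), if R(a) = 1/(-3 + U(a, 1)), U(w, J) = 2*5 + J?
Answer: -9/4 ≈ -2.2500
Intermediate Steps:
U(w, J) = 10 + J
R(a) = 1/8 (R(a) = 1/(-3 + (10 + 1)) = 1/(-3 + 11) = 1/8)
-3 + 6*R(-1*4) = -3 + 6*(1/8) = -3 + 3/4 = -9/4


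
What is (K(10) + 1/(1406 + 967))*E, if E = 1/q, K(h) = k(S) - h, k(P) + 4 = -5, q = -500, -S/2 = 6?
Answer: 22543/593250 ≈ 0.037999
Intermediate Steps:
S = -12 (S = -2*6 = -12)
k(P) = -9 (k(P) = -4 - 5 = -9)
K(h) = -9 - h
E = -1/500 (E = 1/(-500) = -1/500 ≈ -0.0020000)
(K(10) + 1/(1406 + 967))*E = ((-9 - 1*10) + 1/(1406 + 967))*(-1/500) = ((-9 - 10) + 1/2373)*(-1/500) = (-19 + 1/2373)*(-1/500) = -45086/2373*(-1/500) = 22543/593250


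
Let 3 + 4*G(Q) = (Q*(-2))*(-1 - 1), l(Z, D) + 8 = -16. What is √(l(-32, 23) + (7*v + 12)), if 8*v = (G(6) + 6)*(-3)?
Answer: I*√2658/8 ≈ 6.4445*I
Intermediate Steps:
l(Z, D) = -24 (l(Z, D) = -8 - 16 = -24)
G(Q) = -¾ + Q (G(Q) = -¾ + ((Q*(-2))*(-1 - 1))/4 = -¾ + (-2*Q*(-2))/4 = -¾ + (4*Q)/4 = -¾ + Q)
v = -135/32 (v = (((-¾ + 6) + 6)*(-3))/8 = ((21/4 + 6)*(-3))/8 = ((45/4)*(-3))/8 = (⅛)*(-135/4) = -135/32 ≈ -4.2188)
√(l(-32, 23) + (7*v + 12)) = √(-24 + (7*(-135/32) + 12)) = √(-24 + (-945/32 + 12)) = √(-24 - 561/32) = √(-1329/32) = I*√2658/8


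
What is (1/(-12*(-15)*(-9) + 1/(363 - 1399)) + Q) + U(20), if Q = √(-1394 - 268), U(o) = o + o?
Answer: 67131804/1678321 + I*√1662 ≈ 39.999 + 40.768*I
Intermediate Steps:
U(o) = 2*o
Q = I*√1662 (Q = √(-1662) = I*√1662 ≈ 40.768*I)
(1/(-12*(-15)*(-9) + 1/(363 - 1399)) + Q) + U(20) = (1/(-12*(-15)*(-9) + 1/(363 - 1399)) + I*√1662) + 2*20 = (1/(180*(-9) + 1/(-1036)) + I*√1662) + 40 = (1/(-1620 - 1/1036) + I*√1662) + 40 = (1/(-1678321/1036) + I*√1662) + 40 = (-1036/1678321 + I*√1662) + 40 = 67131804/1678321 + I*√1662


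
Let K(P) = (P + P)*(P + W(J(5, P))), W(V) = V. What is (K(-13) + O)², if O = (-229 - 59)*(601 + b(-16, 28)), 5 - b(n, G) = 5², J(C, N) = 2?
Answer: 27903029764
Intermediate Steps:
b(n, G) = -20 (b(n, G) = 5 - 1*5² = 5 - 1*25 = 5 - 25 = -20)
O = -167328 (O = (-229 - 59)*(601 - 20) = -288*581 = -167328)
K(P) = 2*P*(2 + P) (K(P) = (P + P)*(P + 2) = (2*P)*(2 + P) = 2*P*(2 + P))
(K(-13) + O)² = (2*(-13)*(2 - 13) - 167328)² = (2*(-13)*(-11) - 167328)² = (286 - 167328)² = (-167042)² = 27903029764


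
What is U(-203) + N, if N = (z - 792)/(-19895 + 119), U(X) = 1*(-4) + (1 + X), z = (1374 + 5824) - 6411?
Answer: -4073851/19776 ≈ -206.00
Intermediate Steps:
z = 787 (z = 7198 - 6411 = 787)
U(X) = -3 + X (U(X) = -4 + (1 + X) = -3 + X)
N = 5/19776 (N = (787 - 792)/(-19895 + 119) = -5/(-19776) = -5*(-1/19776) = 5/19776 ≈ 0.00025283)
U(-203) + N = (-3 - 203) + 5/19776 = -206 + 5/19776 = -4073851/19776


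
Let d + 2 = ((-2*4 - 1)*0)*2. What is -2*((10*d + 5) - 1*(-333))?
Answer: -636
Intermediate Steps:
d = -2 (d = -2 + ((-2*4 - 1)*0)*2 = -2 + ((-8 - 1)*0)*2 = -2 - 9*0*2 = -2 + 0*2 = -2 + 0 = -2)
-2*((10*d + 5) - 1*(-333)) = -2*((10*(-2) + 5) - 1*(-333)) = -2*((-20 + 5) + 333) = -2*(-15 + 333) = -2*318 = -636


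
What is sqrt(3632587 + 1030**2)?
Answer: sqrt(4693487) ≈ 2166.4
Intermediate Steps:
sqrt(3632587 + 1030**2) = sqrt(3632587 + 1060900) = sqrt(4693487)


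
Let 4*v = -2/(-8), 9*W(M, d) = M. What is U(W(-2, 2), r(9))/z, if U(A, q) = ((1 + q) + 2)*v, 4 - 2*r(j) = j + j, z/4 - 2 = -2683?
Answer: 1/42896 ≈ 2.3312e-5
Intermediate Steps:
W(M, d) = M/9
z = -10724 (z = 8 + 4*(-2683) = 8 - 10732 = -10724)
v = 1/16 (v = (-2/(-8))/4 = (-2*(-⅛))/4 = (¼)*(¼) = 1/16 ≈ 0.062500)
r(j) = 2 - j (r(j) = 2 - (j + j)/2 = 2 - j)
U(A, q) = 3/16 + q/16 (U(A, q) = ((1 + q) + 2)*(1/16) = (3 + q)*(1/16) = 3/16 + q/16)
U(W(-2, 2), r(9))/z = (3/16 + (2 - 1*9)/16)/(-10724) = (3/16 + (2 - 9)/16)*(-1/10724) = (3/16 + (1/16)*(-7))*(-1/10724) = (3/16 - 7/16)*(-1/10724) = -¼*(-1/10724) = 1/42896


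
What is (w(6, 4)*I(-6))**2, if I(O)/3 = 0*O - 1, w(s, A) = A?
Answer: 144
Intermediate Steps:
I(O) = -3 (I(O) = 3*(0*O - 1) = 3*(0 - 1) = 3*(-1) = -3)
(w(6, 4)*I(-6))**2 = (4*(-3))**2 = (-12)**2 = 144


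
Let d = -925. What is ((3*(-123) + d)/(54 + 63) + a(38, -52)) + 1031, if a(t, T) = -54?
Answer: 113015/117 ≈ 965.94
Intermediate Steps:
((3*(-123) + d)/(54 + 63) + a(38, -52)) + 1031 = ((3*(-123) - 925)/(54 + 63) - 54) + 1031 = ((-369 - 925)/117 - 54) + 1031 = (-1294*1/117 - 54) + 1031 = (-1294/117 - 54) + 1031 = -7612/117 + 1031 = 113015/117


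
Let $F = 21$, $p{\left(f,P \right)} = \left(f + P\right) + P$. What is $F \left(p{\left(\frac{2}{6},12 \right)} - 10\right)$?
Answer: $301$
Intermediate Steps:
$p{\left(f,P \right)} = f + 2 P$ ($p{\left(f,P \right)} = \left(P + f\right) + P = f + 2 P$)
$F \left(p{\left(\frac{2}{6},12 \right)} - 10\right) = 21 \left(\left(\frac{2}{6} + 2 \cdot 12\right) - 10\right) = 21 \left(\left(2 \cdot \frac{1}{6} + 24\right) - 10\right) = 21 \left(\left(\frac{1}{3} + 24\right) - 10\right) = 21 \left(\frac{73}{3} - 10\right) = 21 \cdot \frac{43}{3} = 301$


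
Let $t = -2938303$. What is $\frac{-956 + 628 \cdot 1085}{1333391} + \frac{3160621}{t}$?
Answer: $- \frac{2215051715339}{3917906775473} \approx -0.56537$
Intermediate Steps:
$\frac{-956 + 628 \cdot 1085}{1333391} + \frac{3160621}{t} = \frac{-956 + 628 \cdot 1085}{1333391} + \frac{3160621}{-2938303} = \left(-956 + 681380\right) \frac{1}{1333391} + 3160621 \left(- \frac{1}{2938303}\right) = 680424 \cdot \frac{1}{1333391} - \frac{3160621}{2938303} = \frac{680424}{1333391} - \frac{3160621}{2938303} = - \frac{2215051715339}{3917906775473}$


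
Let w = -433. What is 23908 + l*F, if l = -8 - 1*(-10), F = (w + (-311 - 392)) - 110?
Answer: 21416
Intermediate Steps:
F = -1246 (F = (-433 + (-311 - 392)) - 110 = (-433 - 703) - 110 = -1136 - 110 = -1246)
l = 2 (l = -8 + 10 = 2)
23908 + l*F = 23908 + 2*(-1246) = 23908 - 2492 = 21416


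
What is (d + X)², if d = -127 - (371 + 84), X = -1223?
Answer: 3258025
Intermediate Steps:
d = -582 (d = -127 - 1*455 = -127 - 455 = -582)
(d + X)² = (-582 - 1223)² = (-1805)² = 3258025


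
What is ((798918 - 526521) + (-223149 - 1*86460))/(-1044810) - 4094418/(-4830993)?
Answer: 27516418408/31157220965 ≈ 0.88315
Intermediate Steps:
((798918 - 526521) + (-223149 - 1*86460))/(-1044810) - 4094418/(-4830993) = (272397 + (-223149 - 86460))*(-1/1044810) - 4094418*(-1/4830993) = (272397 - 309609)*(-1/1044810) + 1364806/1610331 = -37212*(-1/1044810) + 1364806/1610331 = 6202/174135 + 1364806/1610331 = 27516418408/31157220965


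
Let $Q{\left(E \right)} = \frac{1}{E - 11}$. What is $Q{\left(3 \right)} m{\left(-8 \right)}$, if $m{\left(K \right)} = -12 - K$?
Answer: $\frac{1}{2} \approx 0.5$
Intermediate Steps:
$Q{\left(E \right)} = \frac{1}{-11 + E}$
$Q{\left(3 \right)} m{\left(-8 \right)} = \frac{-12 - -8}{-11 + 3} = \frac{-12 + 8}{-8} = \left(- \frac{1}{8}\right) \left(-4\right) = \frac{1}{2}$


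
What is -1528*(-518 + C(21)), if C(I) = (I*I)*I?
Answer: -13359304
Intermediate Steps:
C(I) = I**3 (C(I) = I**2*I = I**3)
-1528*(-518 + C(21)) = -1528*(-518 + 21**3) = -1528*(-518 + 9261) = -1528*8743 = -13359304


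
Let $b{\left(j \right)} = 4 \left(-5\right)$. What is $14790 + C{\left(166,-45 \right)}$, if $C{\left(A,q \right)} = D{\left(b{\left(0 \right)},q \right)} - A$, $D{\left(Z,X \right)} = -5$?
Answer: $14619$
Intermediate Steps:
$b{\left(j \right)} = -20$
$C{\left(A,q \right)} = -5 - A$
$14790 + C{\left(166,-45 \right)} = 14790 - 171 = 14619$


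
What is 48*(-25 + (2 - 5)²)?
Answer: -768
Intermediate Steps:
48*(-25 + (2 - 5)²) = 48*(-25 + (-3)²) = 48*(-25 + 9) = 48*(-16) = -768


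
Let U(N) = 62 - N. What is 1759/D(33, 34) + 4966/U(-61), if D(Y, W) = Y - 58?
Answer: -92207/3075 ≈ -29.986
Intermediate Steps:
D(Y, W) = -58 + Y
1759/D(33, 34) + 4966/U(-61) = 1759/(-58 + 33) + 4966/(62 - 1*(-61)) = 1759/(-25) + 4966/(62 + 61) = 1759*(-1/25) + 4966/123 = -1759/25 + 4966*(1/123) = -1759/25 + 4966/123 = -92207/3075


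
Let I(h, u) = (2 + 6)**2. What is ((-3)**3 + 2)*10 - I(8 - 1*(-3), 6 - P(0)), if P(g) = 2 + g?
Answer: -314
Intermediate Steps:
I(h, u) = 64 (I(h, u) = 8**2 = 64)
((-3)**3 + 2)*10 - I(8 - 1*(-3), 6 - P(0)) = ((-3)**3 + 2)*10 - 1*64 = (-27 + 2)*10 - 64 = -25*10 - 64 = -250 - 64 = -314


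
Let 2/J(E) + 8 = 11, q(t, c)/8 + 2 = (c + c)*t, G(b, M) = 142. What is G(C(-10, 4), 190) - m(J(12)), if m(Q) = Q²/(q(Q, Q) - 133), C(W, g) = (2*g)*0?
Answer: 181338/1277 ≈ 142.00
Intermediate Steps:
C(W, g) = 0
q(t, c) = -16 + 16*c*t (q(t, c) = -16 + 8*((c + c)*t) = -16 + 8*((2*c)*t) = -16 + 8*(2*c*t) = -16 + 16*c*t)
J(E) = ⅔ (J(E) = 2/(-8 + 11) = 2/3 = 2*(⅓) = ⅔)
m(Q) = Q²/(-149 + 16*Q²) (m(Q) = Q²/((-16 + 16*Q*Q) - 133) = Q²/((-16 + 16*Q²) - 133) = Q²/(-149 + 16*Q²))
G(C(-10, 4), 190) - m(J(12)) = 142 - (⅔)²/(-149 + 16*(⅔)²) = 142 - 4/(9*(-149 + 16*(4/9))) = 142 - 4/(9*(-149 + 64/9)) = 142 - 4/(9*(-1277/9)) = 142 - 4*(-9)/(9*1277) = 142 - 1*(-4/1277) = 142 + 4/1277 = 181338/1277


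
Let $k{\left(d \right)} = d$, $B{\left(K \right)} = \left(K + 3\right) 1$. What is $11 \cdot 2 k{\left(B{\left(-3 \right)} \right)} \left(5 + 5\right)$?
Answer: $0$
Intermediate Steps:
$B{\left(K \right)} = 3 + K$ ($B{\left(K \right)} = \left(3 + K\right) 1 = 3 + K$)
$11 \cdot 2 k{\left(B{\left(-3 \right)} \right)} \left(5 + 5\right) = 11 \cdot 2 \left(3 - 3\right) \left(5 + 5\right) = 22 \cdot 0 \cdot 10 = 22 \cdot 0 = 0$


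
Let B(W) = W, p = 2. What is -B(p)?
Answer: -2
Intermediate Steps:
-B(p) = -1*2 = -2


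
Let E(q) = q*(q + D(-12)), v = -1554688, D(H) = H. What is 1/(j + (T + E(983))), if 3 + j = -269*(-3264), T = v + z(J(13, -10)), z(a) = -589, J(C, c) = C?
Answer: 1/277229 ≈ 3.6071e-6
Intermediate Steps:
T = -1555277 (T = -1554688 - 589 = -1555277)
E(q) = q*(-12 + q) (E(q) = q*(q - 12) = q*(-12 + q))
j = 878013 (j = -3 - 269*(-3264) = -3 + 878016 = 878013)
1/(j + (T + E(983))) = 1/(878013 + (-1555277 + 983*(-12 + 983))) = 1/(878013 + (-1555277 + 983*971)) = 1/(878013 + (-1555277 + 954493)) = 1/(878013 - 600784) = 1/277229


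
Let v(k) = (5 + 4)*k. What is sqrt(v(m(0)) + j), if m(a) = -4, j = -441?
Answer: 3*I*sqrt(53) ≈ 21.84*I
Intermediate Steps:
v(k) = 9*k
sqrt(v(m(0)) + j) = sqrt(9*(-4) - 441) = sqrt(-36 - 441) = sqrt(-477) = 3*I*sqrt(53)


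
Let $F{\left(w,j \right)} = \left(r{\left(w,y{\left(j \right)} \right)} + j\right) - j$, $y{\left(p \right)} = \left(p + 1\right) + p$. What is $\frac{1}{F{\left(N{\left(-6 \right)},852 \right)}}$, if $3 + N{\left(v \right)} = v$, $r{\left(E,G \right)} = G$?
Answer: $\frac{1}{1705} \approx 0.00058651$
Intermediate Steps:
$y{\left(p \right)} = 1 + 2 p$ ($y{\left(p \right)} = \left(1 + p\right) + p = 1 + 2 p$)
$N{\left(v \right)} = -3 + v$
$F{\left(w,j \right)} = 1 + 2 j$ ($F{\left(w,j \right)} = \left(\left(1 + 2 j\right) + j\right) - j = \left(1 + 3 j\right) - j = 1 + 2 j$)
$\frac{1}{F{\left(N{\left(-6 \right)},852 \right)}} = \frac{1}{1 + 2 \cdot 852} = \frac{1}{1 + 1704} = \frac{1}{1705}$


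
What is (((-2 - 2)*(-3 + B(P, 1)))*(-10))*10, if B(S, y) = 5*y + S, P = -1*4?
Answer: -800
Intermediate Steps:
P = -4
B(S, y) = S + 5*y
(((-2 - 2)*(-3 + B(P, 1)))*(-10))*10 = (((-2 - 2)*(-3 + (-4 + 5*1)))*(-10))*10 = (-4*(-3 + (-4 + 5))*(-10))*10 = (-4*(-3 + 1)*(-10))*10 = (-4*(-2)*(-10))*10 = (8*(-10))*10 = -80*10 = -800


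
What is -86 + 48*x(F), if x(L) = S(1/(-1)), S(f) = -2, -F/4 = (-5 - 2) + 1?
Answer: -182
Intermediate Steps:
F = 24 (F = -4*((-5 - 2) + 1) = -4*(-7 + 1) = -4*(-6) = 24)
x(L) = -2
-86 + 48*x(F) = -86 + 48*(-2) = -86 - 96 = -182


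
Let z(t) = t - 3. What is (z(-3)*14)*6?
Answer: -504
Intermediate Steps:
z(t) = -3 + t
(z(-3)*14)*6 = ((-3 - 3)*14)*6 = -6*14*6 = -84*6 = -504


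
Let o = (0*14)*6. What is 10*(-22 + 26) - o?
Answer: 40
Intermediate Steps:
o = 0 (o = 0*6 = 0)
10*(-22 + 26) - o = 10*(-22 + 26) - 1*0 = 10*4 + 0 = 40 + 0 = 40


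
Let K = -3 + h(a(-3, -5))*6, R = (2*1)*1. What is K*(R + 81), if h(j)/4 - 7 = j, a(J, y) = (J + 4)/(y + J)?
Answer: 13446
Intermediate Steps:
a(J, y) = (4 + J)/(J + y)
R = 2 (R = 2*1 = 2)
h(j) = 28 + 4*j
K = 162 (K = -3 + (28 + 4*((4 - 3)/(-3 - 5)))*6 = -3 + (28 + 4*(1/(-8)))*6 = -3 + (28 + 4*(-⅛*1))*6 = -3 + (28 + 4*(-⅛))*6 = -3 + (28 - ½)*6 = -3 + (55/2)*6 = -3 + 165 = 162)
K*(R + 81) = 162*(2 + 81) = 162*83 = 13446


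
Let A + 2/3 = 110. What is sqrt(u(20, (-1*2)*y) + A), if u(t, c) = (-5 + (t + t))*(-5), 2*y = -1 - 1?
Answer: I*sqrt(591)/3 ≈ 8.1035*I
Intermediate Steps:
A = 328/3 (A = -2/3 + 110 = 328/3 ≈ 109.33)
y = -1 (y = (-1 - 1)/2 = (1/2)*(-2) = -1)
u(t, c) = 25 - 10*t (u(t, c) = (-5 + 2*t)*(-5) = 25 - 10*t)
sqrt(u(20, (-1*2)*y) + A) = sqrt((25 - 10*20) + 328/3) = sqrt((25 - 200) + 328/3) = sqrt(-175 + 328/3) = sqrt(-197/3) = I*sqrt(591)/3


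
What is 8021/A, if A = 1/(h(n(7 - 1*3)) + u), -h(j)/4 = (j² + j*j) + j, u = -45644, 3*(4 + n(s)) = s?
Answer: -3298331452/9 ≈ -3.6648e+8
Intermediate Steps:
n(s) = -4 + s/3
h(j) = -8*j² - 4*j (h(j) = -4*((j² + j*j) + j) = -4*((j² + j²) + j) = -4*(2*j² + j) = -4*(j + 2*j²) = -8*j² - 4*j)
A = -9/411212 (A = 1/(-4*(-4 + (7 - 1*3)/3)*(1 + 2*(-4 + (7 - 1*3)/3)) - 45644) = 1/(-4*(-4 + (7 - 3)/3)*(1 + 2*(-4 + (7 - 3)/3)) - 45644) = 1/(-4*(-4 + (⅓)*4)*(1 + 2*(-4 + (⅓)*4)) - 45644) = 1/(-4*(-4 + 4/3)*(1 + 2*(-4 + 4/3)) - 45644) = 1/(-4*(-8/3)*(1 + 2*(-8/3)) - 45644) = 1/(-4*(-8/3)*(1 - 16/3) - 45644) = 1/(-4*(-8/3)*(-13/3) - 45644) = 1/(-416/9 - 45644) = 1/(-411212/9) = -9/411212 ≈ -2.1887e-5)
8021/A = 8021/(-9/411212) = 8021*(-411212/9) = -3298331452/9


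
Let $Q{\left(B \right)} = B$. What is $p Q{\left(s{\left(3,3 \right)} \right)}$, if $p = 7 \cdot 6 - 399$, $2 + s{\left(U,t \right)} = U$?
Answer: $-357$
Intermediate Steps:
$s{\left(U,t \right)} = -2 + U$
$p = -357$ ($p = 42 - 399 = -357$)
$p Q{\left(s{\left(3,3 \right)} \right)} = - 357 \left(-2 + 3\right) = \left(-357\right) 1 = -357$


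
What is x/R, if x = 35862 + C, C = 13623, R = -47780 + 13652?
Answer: -16495/11376 ≈ -1.4500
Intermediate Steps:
R = -34128
x = 49485 (x = 35862 + 13623 = 49485)
x/R = 49485/(-34128) = 49485*(-1/34128) = -16495/11376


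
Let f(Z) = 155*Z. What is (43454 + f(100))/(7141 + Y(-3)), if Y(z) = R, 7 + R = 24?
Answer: 29477/3579 ≈ 8.2361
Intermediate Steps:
R = 17 (R = -7 + 24 = 17)
Y(z) = 17
(43454 + f(100))/(7141 + Y(-3)) = (43454 + 155*100)/(7141 + 17) = (43454 + 15500)/7158 = 58954*(1/7158) = 29477/3579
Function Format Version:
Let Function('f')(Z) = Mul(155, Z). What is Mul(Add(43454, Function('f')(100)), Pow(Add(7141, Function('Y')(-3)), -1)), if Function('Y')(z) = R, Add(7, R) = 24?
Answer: Rational(29477, 3579) ≈ 8.2361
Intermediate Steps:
R = 17 (R = Add(-7, 24) = 17)
Function('Y')(z) = 17
Mul(Add(43454, Function('f')(100)), Pow(Add(7141, Function('Y')(-3)), -1)) = Mul(Add(43454, Mul(155, 100)), Pow(Add(7141, 17), -1)) = Mul(Add(43454, 15500), Pow(7158, -1)) = Mul(58954, Rational(1, 7158)) = Rational(29477, 3579)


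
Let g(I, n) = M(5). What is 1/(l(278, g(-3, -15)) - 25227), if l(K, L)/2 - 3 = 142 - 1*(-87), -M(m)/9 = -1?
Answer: -1/24763 ≈ -4.0383e-5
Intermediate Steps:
M(m) = 9 (M(m) = -9*(-1) = 9)
g(I, n) = 9
l(K, L) = 464 (l(K, L) = 6 + 2*(142 - 1*(-87)) = 6 + 2*(142 + 87) = 6 + 2*229 = 6 + 458 = 464)
1/(l(278, g(-3, -15)) - 25227) = 1/(464 - 25227) = 1/(-24763) = -1/24763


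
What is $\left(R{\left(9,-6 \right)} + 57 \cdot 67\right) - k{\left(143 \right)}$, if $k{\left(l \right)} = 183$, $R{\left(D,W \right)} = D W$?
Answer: $3582$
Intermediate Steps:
$\left(R{\left(9,-6 \right)} + 57 \cdot 67\right) - k{\left(143 \right)} = \left(9 \left(-6\right) + 57 \cdot 67\right) - 183 = \left(-54 + 3819\right) - 183 = 3765 - 183 = 3582$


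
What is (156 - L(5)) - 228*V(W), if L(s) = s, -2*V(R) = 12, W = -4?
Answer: 1519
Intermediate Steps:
V(R) = -6 (V(R) = -½*12 = -6)
(156 - L(5)) - 228*V(W) = (156 - 1*5) - 228*(-6) = (156 - 5) + 1368 = 151 + 1368 = 1519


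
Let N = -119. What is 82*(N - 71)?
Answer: -15580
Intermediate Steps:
82*(N - 71) = 82*(-119 - 71) = 82*(-190) = -15580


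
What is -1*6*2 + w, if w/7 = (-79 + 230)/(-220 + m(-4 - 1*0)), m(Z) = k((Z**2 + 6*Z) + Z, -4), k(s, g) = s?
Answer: -3841/232 ≈ -16.556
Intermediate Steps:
m(Z) = Z**2 + 7*Z (m(Z) = (Z**2 + 6*Z) + Z = Z**2 + 7*Z)
w = -1057/232 (w = 7*((-79 + 230)/(-220 + (-4 - 1*0)*(7 + (-4 - 1*0)))) = 7*(151/(-220 + (-4 + 0)*(7 + (-4 + 0)))) = 7*(151/(-220 - 4*(7 - 4))) = 7*(151/(-220 - 4*3)) = 7*(151/(-220 - 12)) = 7*(151/(-232)) = 7*(151*(-1/232)) = 7*(-151/232) = -1057/232 ≈ -4.5560)
-1*6*2 + w = -1*6*2 - 1057/232 = -6*2 - 1057/232 = -12 - 1057/232 = -3841/232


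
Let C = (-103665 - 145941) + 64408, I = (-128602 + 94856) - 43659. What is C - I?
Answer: -107793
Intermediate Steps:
I = -77405 (I = -33746 - 43659 = -77405)
C = -185198 (C = -249606 + 64408 = -185198)
C - I = -185198 - 1*(-77405) = -185198 + 77405 = -107793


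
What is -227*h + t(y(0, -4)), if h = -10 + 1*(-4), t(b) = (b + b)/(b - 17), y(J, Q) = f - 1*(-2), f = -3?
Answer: 28603/9 ≈ 3178.1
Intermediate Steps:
y(J, Q) = -1 (y(J, Q) = -3 - 1*(-2) = -3 + 2 = -1)
t(b) = 2*b/(-17 + b) (t(b) = (2*b)/(-17 + b) = 2*b/(-17 + b))
h = -14 (h = -10 - 4 = -14)
-227*h + t(y(0, -4)) = -227*(-14) + 2*(-1)/(-17 - 1) = 3178 + 2*(-1)/(-18) = 3178 + 2*(-1)*(-1/18) = 3178 + ⅑ = 28603/9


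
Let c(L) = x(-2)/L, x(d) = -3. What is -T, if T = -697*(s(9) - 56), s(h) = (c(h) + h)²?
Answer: 119884/9 ≈ 13320.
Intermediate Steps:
c(L) = -3/L
s(h) = (h - 3/h)² (s(h) = (-3/h + h)² = (h - 3/h)²)
T = -119884/9 (T = -697*((-3 + 9²)²/9² - 56) = -697*((-3 + 81)²/81 - 56) = -697*((1/81)*78² - 56) = -697*((1/81)*6084 - 56) = -697*(676/9 - 56) = -697*172/9 = -119884/9 ≈ -13320.)
-T = -1*(-119884/9) = 119884/9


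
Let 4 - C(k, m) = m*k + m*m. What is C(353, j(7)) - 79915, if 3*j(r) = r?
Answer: -726661/9 ≈ -80740.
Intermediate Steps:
j(r) = r/3
C(k, m) = 4 - m**2 - k*m (C(k, m) = 4 - (m*k + m*m) = 4 - (k*m + m**2) = 4 - (m**2 + k*m) = 4 + (-m**2 - k*m) = 4 - m**2 - k*m)
C(353, j(7)) - 79915 = (4 - ((1/3)*7)**2 - 1*353*(1/3)*7) - 79915 = (4 - (7/3)**2 - 1*353*7/3) - 79915 = (4 - 1*49/9 - 2471/3) - 79915 = (4 - 49/9 - 2471/3) - 79915 = -7426/9 - 79915 = -726661/9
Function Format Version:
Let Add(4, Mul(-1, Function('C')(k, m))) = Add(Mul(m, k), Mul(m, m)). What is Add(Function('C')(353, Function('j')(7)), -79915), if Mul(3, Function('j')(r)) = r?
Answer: Rational(-726661, 9) ≈ -80740.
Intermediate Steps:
Function('j')(r) = Mul(Rational(1, 3), r)
Function('C')(k, m) = Add(4, Mul(-1, Pow(m, 2)), Mul(-1, k, m)) (Function('C')(k, m) = Add(4, Mul(-1, Add(Mul(m, k), Mul(m, m)))) = Add(4, Mul(-1, Add(Mul(k, m), Pow(m, 2)))) = Add(4, Mul(-1, Add(Pow(m, 2), Mul(k, m)))) = Add(4, Add(Mul(-1, Pow(m, 2)), Mul(-1, k, m))) = Add(4, Mul(-1, Pow(m, 2)), Mul(-1, k, m)))
Add(Function('C')(353, Function('j')(7)), -79915) = Add(Add(4, Mul(-1, Pow(Mul(Rational(1, 3), 7), 2)), Mul(-1, 353, Mul(Rational(1, 3), 7))), -79915) = Add(Add(4, Mul(-1, Pow(Rational(7, 3), 2)), Mul(-1, 353, Rational(7, 3))), -79915) = Add(Add(4, Mul(-1, Rational(49, 9)), Rational(-2471, 3)), -79915) = Add(Add(4, Rational(-49, 9), Rational(-2471, 3)), -79915) = Add(Rational(-7426, 9), -79915) = Rational(-726661, 9)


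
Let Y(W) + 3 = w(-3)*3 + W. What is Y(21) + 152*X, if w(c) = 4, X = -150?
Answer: -22770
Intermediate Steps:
Y(W) = 9 + W (Y(W) = -3 + (4*3 + W) = -3 + (12 + W) = 9 + W)
Y(21) + 152*X = (9 + 21) + 152*(-150) = 30 - 22800 = -22770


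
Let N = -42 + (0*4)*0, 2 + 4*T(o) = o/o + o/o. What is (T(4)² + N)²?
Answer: 1764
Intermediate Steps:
T(o) = 0 (T(o) = -½ + (o/o + o/o)/4 = -½ + (1 + 1)/4 = -½ + (¼)*2 = -½ + ½ = 0)
N = -42 (N = -42 + 0*0 = -42 + 0 = -42)
(T(4)² + N)² = (0² - 42)² = (0 - 42)² = (-42)² = 1764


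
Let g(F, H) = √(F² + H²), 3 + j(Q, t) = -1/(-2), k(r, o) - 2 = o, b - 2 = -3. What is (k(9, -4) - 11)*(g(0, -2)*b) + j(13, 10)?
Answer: 47/2 ≈ 23.500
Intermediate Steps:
b = -1 (b = 2 - 3 = -1)
k(r, o) = 2 + o
j(Q, t) = -5/2 (j(Q, t) = -3 - 1/(-2) = -3 - 1*(-½) = -3 + ½ = -5/2)
(k(9, -4) - 11)*(g(0, -2)*b) + j(13, 10) = ((2 - 4) - 11)*(√(0² + (-2)²)*(-1)) - 5/2 = (-2 - 11)*(√(0 + 4)*(-1)) - 5/2 = -13*√4*(-1) - 5/2 = -26*(-1) - 5/2 = -13*(-2) - 5/2 = 26 - 5/2 = 47/2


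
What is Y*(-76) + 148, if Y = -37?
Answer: 2960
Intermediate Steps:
Y*(-76) + 148 = -37*(-76) + 148 = 2812 + 148 = 2960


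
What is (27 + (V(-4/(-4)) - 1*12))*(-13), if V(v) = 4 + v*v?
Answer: -260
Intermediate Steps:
V(v) = 4 + v²
(27 + (V(-4/(-4)) - 1*12))*(-13) = (27 + ((4 + (-4/(-4))²) - 1*12))*(-13) = (27 + ((4 + (-4*(-¼))²) - 12))*(-13) = (27 + ((4 + 1²) - 12))*(-13) = (27 + ((4 + 1) - 12))*(-13) = (27 + (5 - 12))*(-13) = (27 - 7)*(-13) = 20*(-13) = -260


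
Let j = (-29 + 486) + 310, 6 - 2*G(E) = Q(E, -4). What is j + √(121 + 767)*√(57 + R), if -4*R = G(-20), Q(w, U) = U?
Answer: 767 + √49506 ≈ 989.50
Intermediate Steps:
G(E) = 5 (G(E) = 3 - ½*(-4) = 3 + 2 = 5)
R = -5/4 (R = -¼*5 = -5/4 ≈ -1.2500)
j = 767 (j = 457 + 310 = 767)
j + √(121 + 767)*√(57 + R) = 767 + √(121 + 767)*√(57 - 5/4) = 767 + √888*√(223/4) = 767 + (2*√222)*(√223/2) = 767 + √49506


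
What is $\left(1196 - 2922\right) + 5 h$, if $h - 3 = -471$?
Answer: $-4066$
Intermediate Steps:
$h = -468$ ($h = 3 - 471 = -468$)
$\left(1196 - 2922\right) + 5 h = \left(1196 - 2922\right) + 5 \left(-468\right) = -1726 - 2340 = -4066$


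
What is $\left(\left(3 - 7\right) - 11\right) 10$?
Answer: $-150$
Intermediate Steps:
$\left(\left(3 - 7\right) - 11\right) 10 = \left(-4 - 11\right) 10 = \left(-15\right) 10 = -150$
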